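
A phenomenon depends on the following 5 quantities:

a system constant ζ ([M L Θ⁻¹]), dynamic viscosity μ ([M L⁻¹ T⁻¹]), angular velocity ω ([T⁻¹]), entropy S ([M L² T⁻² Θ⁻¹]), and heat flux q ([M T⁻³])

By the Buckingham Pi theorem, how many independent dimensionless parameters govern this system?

1

There are 5 variables and 4 base dimensions (M, L, T, Θ).
The dimension matrix has rank 4.
Independent dimensionless groups: 5 − 4 = 1.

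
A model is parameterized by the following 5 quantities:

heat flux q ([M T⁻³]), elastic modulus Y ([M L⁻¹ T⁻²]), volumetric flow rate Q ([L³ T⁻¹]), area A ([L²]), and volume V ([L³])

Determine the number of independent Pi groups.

2

There are 5 variables and 3 base dimensions (M, L, T).
The dimension matrix has rank 3.
Independent dimensionless groups: 5 − 3 = 2.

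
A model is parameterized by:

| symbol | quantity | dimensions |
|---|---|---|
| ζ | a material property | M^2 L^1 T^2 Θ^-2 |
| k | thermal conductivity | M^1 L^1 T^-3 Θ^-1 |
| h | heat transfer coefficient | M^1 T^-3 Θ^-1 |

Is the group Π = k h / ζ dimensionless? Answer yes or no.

Sum the exponent of each base dimension across the product:
  M: −[ζ]_M + [k]_M + [h]_M = −(2) + (1) + (1) = 0
  L: −[ζ]_L + [k]_L + [h]_L = −(1) + (1) + (0) = 0
  T: −[ζ]_T + [k]_T + [h]_T = −(2) + (-3) + (-3) = -8
  Θ: −[ζ]_Θ + [k]_Θ + [h]_Θ = −(-2) + (-1) + (-1) = 0
Net dimensions [T⁻⁸] ≠ [1] — not dimensionless.

no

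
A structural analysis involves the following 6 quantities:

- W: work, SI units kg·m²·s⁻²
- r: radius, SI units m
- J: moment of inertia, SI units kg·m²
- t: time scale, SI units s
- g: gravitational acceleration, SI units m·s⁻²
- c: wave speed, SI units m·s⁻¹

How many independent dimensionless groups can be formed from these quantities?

3

There are 6 variables and 3 base dimensions (M, L, T).
The dimension matrix has rank 3.
Independent dimensionless groups: 6 − 3 = 3.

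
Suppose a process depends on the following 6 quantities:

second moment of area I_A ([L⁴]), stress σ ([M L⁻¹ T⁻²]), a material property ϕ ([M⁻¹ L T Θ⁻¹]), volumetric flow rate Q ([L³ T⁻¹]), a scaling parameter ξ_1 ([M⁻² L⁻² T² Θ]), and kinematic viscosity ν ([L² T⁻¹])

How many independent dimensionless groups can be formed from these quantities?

There are 6 variables and 4 base dimensions (M, L, T, Θ).
The dimension matrix has rank 4.
Independent dimensionless groups: 6 − 4 = 2.

2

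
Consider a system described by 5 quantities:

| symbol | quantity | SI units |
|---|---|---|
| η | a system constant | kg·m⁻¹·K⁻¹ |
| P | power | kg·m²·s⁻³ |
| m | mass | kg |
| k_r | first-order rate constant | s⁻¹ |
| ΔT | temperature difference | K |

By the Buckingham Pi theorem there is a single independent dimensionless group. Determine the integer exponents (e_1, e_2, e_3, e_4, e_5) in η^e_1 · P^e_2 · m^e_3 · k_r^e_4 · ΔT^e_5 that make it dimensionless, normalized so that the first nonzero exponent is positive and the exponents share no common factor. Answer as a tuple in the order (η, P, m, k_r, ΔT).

M: e_1·(1) + e_2·(1) + e_3·(1) + e_4·(0) + e_5·(0) = 0
L: e_1·(-1) + e_2·(2) + e_3·(0) + e_4·(0) + e_5·(0) = 0
T: e_1·(0) + e_2·(-3) + e_3·(0) + e_4·(-1) + e_5·(0) = 0
Θ: e_1·(-1) + e_2·(0) + e_3·(0) + e_4·(0) + e_5·(1) = 0
Solving this homogeneous linear system for the smallest-integer solution (first nonzero entry positive) gives (2, 1, -3, -3, 2).

(2, 1, -3, -3, 2)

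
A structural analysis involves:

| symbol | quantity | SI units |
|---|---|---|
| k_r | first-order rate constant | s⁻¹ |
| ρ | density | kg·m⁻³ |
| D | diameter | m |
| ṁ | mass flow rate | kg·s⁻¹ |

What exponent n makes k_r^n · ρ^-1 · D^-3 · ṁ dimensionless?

Balance the T exponent: (-1)·n from k_r, plus −(0) − 3·(0) + (-1) = -1 from the rest, must sum to zero.
−n − 1 = 0, so n = -1.

-1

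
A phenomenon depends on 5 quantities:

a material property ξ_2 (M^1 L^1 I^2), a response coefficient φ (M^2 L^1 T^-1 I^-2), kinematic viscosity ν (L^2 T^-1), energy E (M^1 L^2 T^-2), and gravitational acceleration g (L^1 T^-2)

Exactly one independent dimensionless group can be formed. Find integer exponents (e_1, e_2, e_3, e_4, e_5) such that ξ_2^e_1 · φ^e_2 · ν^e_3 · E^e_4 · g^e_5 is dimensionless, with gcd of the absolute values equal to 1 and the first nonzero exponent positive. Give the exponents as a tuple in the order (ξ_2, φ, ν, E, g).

(1, 1, 1, -3, 2)

M: e_1·(1) + e_2·(2) + e_3·(0) + e_4·(1) + e_5·(0) = 0
L: e_1·(1) + e_2·(1) + e_3·(2) + e_4·(2) + e_5·(1) = 0
T: e_1·(0) + e_2·(-1) + e_3·(-1) + e_4·(-2) + e_5·(-2) = 0
I: e_1·(2) + e_2·(-2) + e_3·(0) + e_4·(0) + e_5·(0) = 0
Solving this homogeneous linear system for the smallest-integer solution (first nonzero entry positive) gives (1, 1, 1, -3, 2).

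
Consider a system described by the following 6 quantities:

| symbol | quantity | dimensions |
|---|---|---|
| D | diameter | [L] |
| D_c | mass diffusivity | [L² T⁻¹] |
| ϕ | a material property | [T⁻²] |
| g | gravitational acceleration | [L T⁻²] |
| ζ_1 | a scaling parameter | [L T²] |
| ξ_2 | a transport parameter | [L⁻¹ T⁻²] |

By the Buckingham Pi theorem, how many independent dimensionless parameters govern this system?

There are 6 variables and 2 base dimensions (L, T).
The dimension matrix has rank 2.
Independent dimensionless groups: 6 − 2 = 4.

4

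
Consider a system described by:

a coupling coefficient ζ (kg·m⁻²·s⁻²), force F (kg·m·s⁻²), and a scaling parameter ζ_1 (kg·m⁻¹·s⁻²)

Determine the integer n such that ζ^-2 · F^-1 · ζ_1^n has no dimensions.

3

Balance the M exponent: (1)·n from ζ_1, plus −2·(1) − (1) = -3 from the rest, must sum to zero.
n − 3 = 0, so n = 3.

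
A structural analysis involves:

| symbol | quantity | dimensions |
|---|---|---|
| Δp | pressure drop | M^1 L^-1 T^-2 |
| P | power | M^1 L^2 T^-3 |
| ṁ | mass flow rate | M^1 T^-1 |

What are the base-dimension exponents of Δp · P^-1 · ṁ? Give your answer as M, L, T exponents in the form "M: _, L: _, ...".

Collect each base-dimension exponent across the product:
  M: (1) − (1) + (1) = 1
  L: (-1) − (2) + (0) = -3
  T: (-2) − (-3) + (-1) = 0
So the dimensions are [M L⁻³].

M: 1, L: -3, T: 0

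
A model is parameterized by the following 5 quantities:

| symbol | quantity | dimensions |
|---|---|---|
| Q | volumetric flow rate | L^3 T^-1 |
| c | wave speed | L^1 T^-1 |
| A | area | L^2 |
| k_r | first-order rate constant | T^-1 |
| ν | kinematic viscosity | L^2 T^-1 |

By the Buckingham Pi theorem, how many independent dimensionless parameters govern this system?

There are 5 variables and 2 base dimensions (L, T).
The dimension matrix has rank 2.
Independent dimensionless groups: 5 − 2 = 3.

3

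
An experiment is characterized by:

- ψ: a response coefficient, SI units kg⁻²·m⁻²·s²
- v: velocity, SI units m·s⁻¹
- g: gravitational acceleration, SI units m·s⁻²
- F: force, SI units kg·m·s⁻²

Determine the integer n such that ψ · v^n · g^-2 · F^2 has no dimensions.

2

Balance the L exponent: (1)·n from v, plus (-2) − 2·(1) + 2·(1) = -2 from the rest, must sum to zero.
n − 2 = 0, so n = 2.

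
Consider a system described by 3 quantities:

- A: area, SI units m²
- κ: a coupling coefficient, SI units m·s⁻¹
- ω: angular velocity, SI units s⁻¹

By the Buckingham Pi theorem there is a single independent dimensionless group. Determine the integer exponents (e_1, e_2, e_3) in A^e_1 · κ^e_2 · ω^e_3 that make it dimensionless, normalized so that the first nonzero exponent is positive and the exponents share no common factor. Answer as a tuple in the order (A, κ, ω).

L: e_1·(2) + e_2·(1) + e_3·(0) = 0
T: e_1·(0) + e_2·(-1) + e_3·(-1) = 0
Solving this homogeneous linear system for the smallest-integer solution (first nonzero entry positive) gives (1, -2, 2).

(1, -2, 2)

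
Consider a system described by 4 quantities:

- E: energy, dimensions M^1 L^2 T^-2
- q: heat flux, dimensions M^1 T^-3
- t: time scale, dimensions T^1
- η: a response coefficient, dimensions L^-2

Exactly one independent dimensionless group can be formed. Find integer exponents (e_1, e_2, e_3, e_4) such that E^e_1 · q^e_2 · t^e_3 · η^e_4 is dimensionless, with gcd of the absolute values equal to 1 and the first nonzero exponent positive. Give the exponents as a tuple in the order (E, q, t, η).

(1, -1, -1, 1)

M: e_1·(1) + e_2·(1) + e_3·(0) + e_4·(0) = 0
L: e_1·(2) + e_2·(0) + e_3·(0) + e_4·(-2) = 0
T: e_1·(-2) + e_2·(-3) + e_3·(1) + e_4·(0) = 0
Solving this homogeneous linear system for the smallest-integer solution (first nonzero entry positive) gives (1, -1, -1, 1).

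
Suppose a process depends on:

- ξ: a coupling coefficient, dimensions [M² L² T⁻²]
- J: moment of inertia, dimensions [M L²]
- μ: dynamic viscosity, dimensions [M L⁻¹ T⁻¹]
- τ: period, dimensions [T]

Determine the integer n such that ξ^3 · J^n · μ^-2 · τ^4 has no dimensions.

Balance the M exponent: (1)·n from J, plus 3·(2) − 2·(1) + 4·(0) = 4 from the rest, must sum to zero.
n + 4 = 0, so n = -4.

-4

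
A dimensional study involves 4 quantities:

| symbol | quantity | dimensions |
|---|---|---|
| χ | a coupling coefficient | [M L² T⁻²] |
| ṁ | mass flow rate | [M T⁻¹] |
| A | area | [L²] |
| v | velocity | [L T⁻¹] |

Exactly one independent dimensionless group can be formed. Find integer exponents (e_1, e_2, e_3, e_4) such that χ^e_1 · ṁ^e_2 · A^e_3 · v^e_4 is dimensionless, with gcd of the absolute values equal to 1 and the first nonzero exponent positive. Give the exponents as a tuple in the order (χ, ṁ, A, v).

(2, -2, -1, -2)

M: e_1·(1) + e_2·(1) + e_3·(0) + e_4·(0) = 0
L: e_1·(2) + e_2·(0) + e_3·(2) + e_4·(1) = 0
T: e_1·(-2) + e_2·(-1) + e_3·(0) + e_4·(-1) = 0
Solving this homogeneous linear system for the smallest-integer solution (first nonzero entry positive) gives (2, -2, -1, -2).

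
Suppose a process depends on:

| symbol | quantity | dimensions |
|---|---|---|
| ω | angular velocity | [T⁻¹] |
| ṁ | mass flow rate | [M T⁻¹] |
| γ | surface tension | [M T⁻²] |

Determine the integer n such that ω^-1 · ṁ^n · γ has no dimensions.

-1

Balance the M exponent: (1)·n from ṁ, plus −(0) + (1) = 1 from the rest, must sum to zero.
n + 1 = 0, so n = -1.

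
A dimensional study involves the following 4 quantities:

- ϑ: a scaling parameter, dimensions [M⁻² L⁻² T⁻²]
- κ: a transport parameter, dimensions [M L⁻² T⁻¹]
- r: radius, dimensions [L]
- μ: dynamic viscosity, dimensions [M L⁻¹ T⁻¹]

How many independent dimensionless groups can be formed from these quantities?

1

There are 4 variables and 3 base dimensions (M, L, T).
The dimension matrix has rank 3.
Independent dimensionless groups: 4 − 3 = 1.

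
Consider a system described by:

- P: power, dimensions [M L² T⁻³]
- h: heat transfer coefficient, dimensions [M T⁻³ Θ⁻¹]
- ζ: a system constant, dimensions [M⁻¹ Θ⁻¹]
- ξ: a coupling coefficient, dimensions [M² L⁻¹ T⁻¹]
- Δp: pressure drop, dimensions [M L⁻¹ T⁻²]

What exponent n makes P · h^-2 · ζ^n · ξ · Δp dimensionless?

Balance the M exponent: (-1)·n from ζ, plus (1) − 2·(1) + (2) + (1) = 2 from the rest, must sum to zero.
−n + 2 = 0, so n = 2.

2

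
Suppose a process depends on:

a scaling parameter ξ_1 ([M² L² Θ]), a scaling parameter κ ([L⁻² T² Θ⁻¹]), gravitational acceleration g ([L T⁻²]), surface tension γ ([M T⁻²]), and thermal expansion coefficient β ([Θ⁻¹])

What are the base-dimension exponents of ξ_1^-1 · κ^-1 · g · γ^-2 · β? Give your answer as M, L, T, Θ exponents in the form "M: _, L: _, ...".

Collect each base-dimension exponent across the product:
  M: −(2) − (0) + (0) − 2·(1) + (0) = -4
  L: −(2) − (-2) + (1) − 2·(0) + (0) = 1
  T: −(0) − (2) + (-2) − 2·(-2) + (0) = 0
  Θ: −(1) − (-1) + (0) − 2·(0) + (-1) = -1
So the dimensions are [M⁻⁴ L Θ⁻¹].

M: -4, L: 1, T: 0, Θ: -1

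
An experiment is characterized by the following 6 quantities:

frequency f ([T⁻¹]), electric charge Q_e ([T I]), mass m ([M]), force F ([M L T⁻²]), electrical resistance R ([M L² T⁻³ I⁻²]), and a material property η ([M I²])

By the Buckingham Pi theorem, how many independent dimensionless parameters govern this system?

There are 6 variables and 4 base dimensions (M, L, T, I).
The dimension matrix has rank 4.
Independent dimensionless groups: 6 − 4 = 2.

2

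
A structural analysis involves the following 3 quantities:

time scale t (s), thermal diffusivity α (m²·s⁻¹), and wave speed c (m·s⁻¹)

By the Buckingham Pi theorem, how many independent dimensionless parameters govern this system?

1

There are 3 variables and 2 base dimensions (L, T).
The dimension matrix has rank 2.
Independent dimensionless groups: 3 − 2 = 1.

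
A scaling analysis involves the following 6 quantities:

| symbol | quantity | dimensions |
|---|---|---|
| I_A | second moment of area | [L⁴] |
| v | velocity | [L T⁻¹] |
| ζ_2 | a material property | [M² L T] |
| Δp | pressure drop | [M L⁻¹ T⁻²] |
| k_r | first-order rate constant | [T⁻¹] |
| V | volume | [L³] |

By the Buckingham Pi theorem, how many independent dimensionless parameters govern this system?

There are 6 variables and 3 base dimensions (M, L, T).
The dimension matrix has rank 3.
Independent dimensionless groups: 6 − 3 = 3.

3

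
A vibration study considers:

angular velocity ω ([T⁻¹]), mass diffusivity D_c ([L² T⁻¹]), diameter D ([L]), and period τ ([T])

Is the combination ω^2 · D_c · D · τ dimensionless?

no

Sum the exponent of each base dimension across the product:
  L: 2·[ω]_L + [D_c]_L + [D]_L + [τ]_L = 2·(0) + (2) + (1) + (0) = 3
  T: 2·[ω]_T + [D_c]_T + [D]_T + [τ]_T = 2·(-1) + (-1) + (0) + (1) = -2
Net dimensions [L³ T⁻²] ≠ [1] — not dimensionless.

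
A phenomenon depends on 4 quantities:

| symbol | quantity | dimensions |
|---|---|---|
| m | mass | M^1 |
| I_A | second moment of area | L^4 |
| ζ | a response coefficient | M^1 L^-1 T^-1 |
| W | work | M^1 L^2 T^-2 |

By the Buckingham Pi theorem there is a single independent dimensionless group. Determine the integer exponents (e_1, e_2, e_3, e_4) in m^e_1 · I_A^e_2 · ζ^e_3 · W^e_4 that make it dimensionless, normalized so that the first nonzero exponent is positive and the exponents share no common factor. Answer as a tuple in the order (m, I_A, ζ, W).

(1, -1, -2, 1)

M: e_1·(1) + e_2·(0) + e_3·(1) + e_4·(1) = 0
L: e_1·(0) + e_2·(4) + e_3·(-1) + e_4·(2) = 0
T: e_1·(0) + e_2·(0) + e_3·(-1) + e_4·(-2) = 0
Solving this homogeneous linear system for the smallest-integer solution (first nonzero entry positive) gives (1, -1, -2, 1).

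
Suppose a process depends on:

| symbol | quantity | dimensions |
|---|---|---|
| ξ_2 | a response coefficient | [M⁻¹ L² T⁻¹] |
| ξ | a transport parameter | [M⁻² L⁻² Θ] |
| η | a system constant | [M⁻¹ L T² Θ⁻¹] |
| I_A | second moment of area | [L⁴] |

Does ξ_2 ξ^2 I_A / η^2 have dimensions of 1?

Sum the exponent of each base dimension across the product:
  M: [ξ_2]_M + 2·[ξ]_M − 2·[η]_M + [I_A]_M = (-1) + 2·(-2) − 2·(-1) + (0) = -3
  L: [ξ_2]_L + 2·[ξ]_L − 2·[η]_L + [I_A]_L = (2) + 2·(-2) − 2·(1) + (4) = 0
  T: [ξ_2]_T + 2·[ξ]_T − 2·[η]_T + [I_A]_T = (-1) + 2·(0) − 2·(2) + (0) = -5
  Θ: [ξ_2]_Θ + 2·[ξ]_Θ − 2·[η]_Θ + [I_A]_Θ = (0) + 2·(1) − 2·(-1) + (0) = 4
Net dimensions [M⁻³ T⁻⁵ Θ⁴] ≠ [1] — not dimensionless.

no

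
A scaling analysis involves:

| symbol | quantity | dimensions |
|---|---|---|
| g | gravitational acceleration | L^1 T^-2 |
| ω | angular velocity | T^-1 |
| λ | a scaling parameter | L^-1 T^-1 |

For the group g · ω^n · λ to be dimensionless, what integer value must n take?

-3

Balance the T exponent: (-1)·n from ω, plus (-2) + (-1) = -3 from the rest, must sum to zero.
−n − 3 = 0, so n = -3.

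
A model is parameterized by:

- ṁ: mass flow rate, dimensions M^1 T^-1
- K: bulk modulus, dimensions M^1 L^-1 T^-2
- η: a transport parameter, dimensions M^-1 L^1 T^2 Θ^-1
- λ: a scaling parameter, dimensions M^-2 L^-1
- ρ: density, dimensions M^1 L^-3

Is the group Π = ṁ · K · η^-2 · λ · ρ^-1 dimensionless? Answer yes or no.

no

Sum the exponent of each base dimension across the product:
  M: [ṁ]_M + [K]_M − 2·[η]_M + [λ]_M − [ρ]_M = (1) + (1) − 2·(-1) + (-2) − (1) = 1
  L: [ṁ]_L + [K]_L − 2·[η]_L + [λ]_L − [ρ]_L = (0) + (-1) − 2·(1) + (-1) − (-3) = -1
  T: [ṁ]_T + [K]_T − 2·[η]_T + [λ]_T − [ρ]_T = (-1) + (-2) − 2·(2) + (0) − (0) = -7
  Θ: [ṁ]_Θ + [K]_Θ − 2·[η]_Θ + [λ]_Θ − [ρ]_Θ = (0) + (0) − 2·(-1) + (0) − (0) = 2
Net dimensions [M L⁻¹ T⁻⁷ Θ²] ≠ [1] — not dimensionless.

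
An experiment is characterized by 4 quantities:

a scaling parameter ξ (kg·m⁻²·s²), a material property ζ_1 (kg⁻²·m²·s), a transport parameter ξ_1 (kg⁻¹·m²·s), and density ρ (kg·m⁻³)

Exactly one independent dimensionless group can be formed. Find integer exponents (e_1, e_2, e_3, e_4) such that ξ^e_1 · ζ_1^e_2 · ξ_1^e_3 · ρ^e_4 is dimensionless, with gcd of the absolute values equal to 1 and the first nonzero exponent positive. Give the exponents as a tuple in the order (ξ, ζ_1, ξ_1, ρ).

M: e_1·(1) + e_2·(-2) + e_3·(-1) + e_4·(1) = 0
L: e_1·(-2) + e_2·(2) + e_3·(2) + e_4·(-3) = 0
T: e_1·(2) + e_2·(1) + e_3·(1) + e_4·(0) = 0
Solving this homogeneous linear system for the smallest-integer solution (first nonzero entry positive) gives (1, 1, -3, -2).

(1, 1, -3, -2)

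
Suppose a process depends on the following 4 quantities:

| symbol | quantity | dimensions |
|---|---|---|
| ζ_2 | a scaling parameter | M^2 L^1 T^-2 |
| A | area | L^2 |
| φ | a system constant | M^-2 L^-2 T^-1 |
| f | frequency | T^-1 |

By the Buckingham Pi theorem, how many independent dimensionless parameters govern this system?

1

There are 4 variables and 3 base dimensions (M, L, T).
The dimension matrix has rank 3.
Independent dimensionless groups: 4 − 3 = 1.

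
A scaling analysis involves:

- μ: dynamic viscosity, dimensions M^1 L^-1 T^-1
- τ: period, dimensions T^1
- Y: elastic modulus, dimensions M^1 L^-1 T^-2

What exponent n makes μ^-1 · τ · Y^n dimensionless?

1

Balance the M exponent: (1)·n from Y, plus −(1) + (0) = -1 from the rest, must sum to zero.
n − 1 = 0, so n = 1.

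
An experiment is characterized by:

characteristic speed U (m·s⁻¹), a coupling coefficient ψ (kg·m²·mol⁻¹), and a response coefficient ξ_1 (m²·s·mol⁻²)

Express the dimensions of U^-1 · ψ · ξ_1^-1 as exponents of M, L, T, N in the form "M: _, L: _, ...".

M: 1, L: -1, T: 0, N: 1

Collect each base-dimension exponent across the product:
  M: −(0) + (1) − (0) = 1
  L: −(1) + (2) − (2) = -1
  T: −(-1) + (0) − (1) = 0
  N: −(0) + (-1) − (-2) = 1
So the dimensions are [M L⁻¹ N].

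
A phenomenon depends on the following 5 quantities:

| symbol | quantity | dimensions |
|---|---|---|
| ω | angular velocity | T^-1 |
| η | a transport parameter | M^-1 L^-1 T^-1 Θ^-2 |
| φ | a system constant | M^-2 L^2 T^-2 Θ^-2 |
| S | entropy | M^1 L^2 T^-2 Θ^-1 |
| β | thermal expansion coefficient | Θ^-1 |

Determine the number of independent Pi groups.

There are 5 variables and 4 base dimensions (M, L, T, Θ).
The dimension matrix has rank 4.
Independent dimensionless groups: 5 − 4 = 1.

1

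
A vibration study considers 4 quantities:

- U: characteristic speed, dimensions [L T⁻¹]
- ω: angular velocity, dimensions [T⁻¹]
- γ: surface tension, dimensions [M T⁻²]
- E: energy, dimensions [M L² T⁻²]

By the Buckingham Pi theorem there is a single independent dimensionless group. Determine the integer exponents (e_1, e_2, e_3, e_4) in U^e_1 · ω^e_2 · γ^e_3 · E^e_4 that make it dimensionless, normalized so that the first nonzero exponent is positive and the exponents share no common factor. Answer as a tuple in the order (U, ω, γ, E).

M: e_1·(0) + e_2·(0) + e_3·(1) + e_4·(1) = 0
L: e_1·(1) + e_2·(0) + e_3·(0) + e_4·(2) = 0
T: e_1·(-1) + e_2·(-1) + e_3·(-2) + e_4·(-2) = 0
Solving this homogeneous linear system for the smallest-integer solution (first nonzero entry positive) gives (2, -2, 1, -1).

(2, -2, 1, -1)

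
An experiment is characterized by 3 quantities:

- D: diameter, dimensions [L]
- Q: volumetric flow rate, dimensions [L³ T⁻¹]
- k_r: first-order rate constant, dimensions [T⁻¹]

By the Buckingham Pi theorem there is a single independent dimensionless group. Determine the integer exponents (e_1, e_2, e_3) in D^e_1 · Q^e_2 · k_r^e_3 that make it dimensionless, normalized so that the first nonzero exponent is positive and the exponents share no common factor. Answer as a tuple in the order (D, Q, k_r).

(3, -1, 1)

L: e_1·(1) + e_2·(3) + e_3·(0) = 0
T: e_1·(0) + e_2·(-1) + e_3·(-1) = 0
Solving this homogeneous linear system for the smallest-integer solution (first nonzero entry positive) gives (3, -1, 1).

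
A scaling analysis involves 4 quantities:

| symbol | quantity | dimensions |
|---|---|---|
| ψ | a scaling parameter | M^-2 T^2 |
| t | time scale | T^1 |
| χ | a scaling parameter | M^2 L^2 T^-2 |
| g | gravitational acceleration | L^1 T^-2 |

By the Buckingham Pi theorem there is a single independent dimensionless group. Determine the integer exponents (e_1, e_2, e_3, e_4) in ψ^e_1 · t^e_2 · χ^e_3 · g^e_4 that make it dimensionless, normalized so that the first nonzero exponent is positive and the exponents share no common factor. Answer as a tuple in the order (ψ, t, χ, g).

(1, -4, 1, -2)

M: e_1·(-2) + e_2·(0) + e_3·(2) + e_4·(0) = 0
L: e_1·(0) + e_2·(0) + e_3·(2) + e_4·(1) = 0
T: e_1·(2) + e_2·(1) + e_3·(-2) + e_4·(-2) = 0
Solving this homogeneous linear system for the smallest-integer solution (first nonzero entry positive) gives (1, -4, 1, -2).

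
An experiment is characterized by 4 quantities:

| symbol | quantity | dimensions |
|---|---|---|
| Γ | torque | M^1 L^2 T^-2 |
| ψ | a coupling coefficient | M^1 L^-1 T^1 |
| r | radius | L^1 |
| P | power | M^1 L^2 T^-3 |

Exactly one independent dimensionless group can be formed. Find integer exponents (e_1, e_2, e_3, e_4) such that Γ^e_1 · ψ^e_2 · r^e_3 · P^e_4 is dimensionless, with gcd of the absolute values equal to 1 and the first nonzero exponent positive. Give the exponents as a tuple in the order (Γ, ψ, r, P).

M: e_1·(1) + e_2·(1) + e_3·(0) + e_4·(1) = 0
L: e_1·(2) + e_2·(-1) + e_3·(1) + e_4·(2) = 0
T: e_1·(-2) + e_2·(1) + e_3·(0) + e_4·(-3) = 0
Solving this homogeneous linear system for the smallest-integer solution (first nonzero entry positive) gives (4, -1, -3, -3).

(4, -1, -3, -3)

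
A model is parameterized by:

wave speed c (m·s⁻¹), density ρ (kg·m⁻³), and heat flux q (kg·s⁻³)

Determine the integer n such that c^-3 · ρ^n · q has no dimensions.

-1

Balance the M exponent: (1)·n from ρ, plus −3·(0) + (1) = 1 from the rest, must sum to zero.
n + 1 = 0, so n = -1.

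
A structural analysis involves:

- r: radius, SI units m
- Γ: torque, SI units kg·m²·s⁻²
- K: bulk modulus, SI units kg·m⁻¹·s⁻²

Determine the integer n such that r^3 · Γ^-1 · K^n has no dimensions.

1

Balance the M exponent: (1)·n from K, plus 3·(0) − (1) = -1 from the rest, must sum to zero.
n − 1 = 0, so n = 1.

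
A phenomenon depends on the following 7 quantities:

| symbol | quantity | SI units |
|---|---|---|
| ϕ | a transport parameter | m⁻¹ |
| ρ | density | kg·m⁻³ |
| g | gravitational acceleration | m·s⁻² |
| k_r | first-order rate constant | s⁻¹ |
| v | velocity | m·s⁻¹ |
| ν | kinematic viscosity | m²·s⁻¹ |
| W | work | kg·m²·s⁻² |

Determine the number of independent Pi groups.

There are 7 variables and 3 base dimensions (M, L, T).
The dimension matrix has rank 3.
Independent dimensionless groups: 7 − 3 = 4.

4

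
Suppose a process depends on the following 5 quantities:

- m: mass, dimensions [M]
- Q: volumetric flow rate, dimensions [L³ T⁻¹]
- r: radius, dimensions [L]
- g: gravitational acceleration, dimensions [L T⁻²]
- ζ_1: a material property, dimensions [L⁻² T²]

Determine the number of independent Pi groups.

There are 5 variables and 3 base dimensions (M, L, T).
The dimension matrix has rank 3.
Independent dimensionless groups: 5 − 3 = 2.

2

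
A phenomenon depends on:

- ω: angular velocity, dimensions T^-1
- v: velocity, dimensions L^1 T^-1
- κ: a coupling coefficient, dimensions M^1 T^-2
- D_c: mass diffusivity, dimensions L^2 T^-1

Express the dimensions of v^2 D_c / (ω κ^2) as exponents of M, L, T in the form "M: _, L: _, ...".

M: -2, L: 4, T: 2

Collect each base-dimension exponent across the product:
  M: −(0) + 2·(0) − 2·(1) + (0) = -2
  L: −(0) + 2·(1) − 2·(0) + (2) = 4
  T: −(-1) + 2·(-1) − 2·(-2) + (-1) = 2
So the dimensions are [M⁻² L⁴ T²].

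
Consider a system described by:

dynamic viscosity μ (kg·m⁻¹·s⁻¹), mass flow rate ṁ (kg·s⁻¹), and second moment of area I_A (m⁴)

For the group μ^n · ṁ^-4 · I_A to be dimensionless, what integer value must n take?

Balance the M exponent: (1)·n from μ, plus −4·(1) + (0) = -4 from the rest, must sum to zero.
n − 4 = 0, so n = 4.

4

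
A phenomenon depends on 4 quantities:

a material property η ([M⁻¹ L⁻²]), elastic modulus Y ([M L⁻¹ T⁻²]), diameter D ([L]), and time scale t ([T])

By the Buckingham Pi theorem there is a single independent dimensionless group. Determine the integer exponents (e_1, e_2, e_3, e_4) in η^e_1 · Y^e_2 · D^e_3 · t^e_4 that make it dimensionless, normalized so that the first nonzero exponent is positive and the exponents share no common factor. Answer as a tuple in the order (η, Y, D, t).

M: e_1·(-1) + e_2·(1) + e_3·(0) + e_4·(0) = 0
L: e_1·(-2) + e_2·(-1) + e_3·(1) + e_4·(0) = 0
T: e_1·(0) + e_2·(-2) + e_3·(0) + e_4·(1) = 0
Solving this homogeneous linear system for the smallest-integer solution (first nonzero entry positive) gives (1, 1, 3, 2).

(1, 1, 3, 2)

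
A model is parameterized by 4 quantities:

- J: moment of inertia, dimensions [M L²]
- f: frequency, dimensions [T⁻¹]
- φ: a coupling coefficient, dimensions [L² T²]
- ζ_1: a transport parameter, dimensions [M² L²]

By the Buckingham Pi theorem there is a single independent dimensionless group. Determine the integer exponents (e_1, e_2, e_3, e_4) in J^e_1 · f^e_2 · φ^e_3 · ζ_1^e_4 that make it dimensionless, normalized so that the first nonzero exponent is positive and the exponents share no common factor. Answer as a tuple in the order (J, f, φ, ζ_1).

M: e_1·(1) + e_2·(0) + e_3·(0) + e_4·(2) = 0
L: e_1·(2) + e_2·(0) + e_3·(2) + e_4·(2) = 0
T: e_1·(0) + e_2·(-1) + e_3·(2) + e_4·(0) = 0
Solving this homogeneous linear system for the smallest-integer solution (first nonzero entry positive) gives (2, -2, -1, -1).

(2, -2, -1, -1)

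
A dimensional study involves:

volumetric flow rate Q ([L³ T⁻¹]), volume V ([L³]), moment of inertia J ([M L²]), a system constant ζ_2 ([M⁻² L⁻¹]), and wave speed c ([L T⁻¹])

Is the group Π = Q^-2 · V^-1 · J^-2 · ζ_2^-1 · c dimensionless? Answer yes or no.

no

Sum the exponent of each base dimension across the product:
  M: −2·[Q]_M − [V]_M − 2·[J]_M − [ζ_2]_M + [c]_M = −2·(0) − (0) − 2·(1) − (-2) + (0) = 0
  L: −2·[Q]_L − [V]_L − 2·[J]_L − [ζ_2]_L + [c]_L = −2·(3) − (3) − 2·(2) − (-1) + (1) = -11
  T: −2·[Q]_T − [V]_T − 2·[J]_T − [ζ_2]_T + [c]_T = −2·(-1) − (0) − 2·(0) − (0) + (-1) = 1
Net dimensions [L⁻¹¹ T] ≠ [1] — not dimensionless.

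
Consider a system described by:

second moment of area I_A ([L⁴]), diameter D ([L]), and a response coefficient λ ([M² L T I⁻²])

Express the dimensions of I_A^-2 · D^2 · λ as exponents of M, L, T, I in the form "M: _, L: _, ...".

Collect each base-dimension exponent across the product:
  M: −2·(0) + 2·(0) + (2) = 2
  L: −2·(4) + 2·(1) + (1) = -5
  T: −2·(0) + 2·(0) + (1) = 1
  I: −2·(0) + 2·(0) + (-2) = -2
So the dimensions are [M² L⁻⁵ T I⁻²].

M: 2, L: -5, T: 1, I: -2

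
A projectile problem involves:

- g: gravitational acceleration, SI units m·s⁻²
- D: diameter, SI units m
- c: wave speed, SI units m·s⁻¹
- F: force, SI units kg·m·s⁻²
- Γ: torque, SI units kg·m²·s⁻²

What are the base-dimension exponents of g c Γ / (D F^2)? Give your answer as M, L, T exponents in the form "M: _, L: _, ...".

Collect each base-dimension exponent across the product:
  M: (0) − (0) + (0) − 2·(1) + (1) = -1
  L: (1) − (1) + (1) − 2·(1) + (2) = 1
  T: (-2) − (0) + (-1) − 2·(-2) + (-2) = -1
So the dimensions are [M⁻¹ L T⁻¹].

M: -1, L: 1, T: -1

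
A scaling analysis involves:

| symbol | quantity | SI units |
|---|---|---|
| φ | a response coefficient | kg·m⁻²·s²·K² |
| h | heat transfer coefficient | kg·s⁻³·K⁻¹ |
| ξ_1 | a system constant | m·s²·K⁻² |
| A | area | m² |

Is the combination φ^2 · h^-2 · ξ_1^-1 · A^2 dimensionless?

Sum the exponent of each base dimension across the product:
  M: 2·[φ]_M − 2·[h]_M − [ξ_1]_M + 2·[A]_M = 2·(1) − 2·(1) − (0) + 2·(0) = 0
  L: 2·[φ]_L − 2·[h]_L − [ξ_1]_L + 2·[A]_L = 2·(-2) − 2·(0) − (1) + 2·(2) = -1
  T: 2·[φ]_T − 2·[h]_T − [ξ_1]_T + 2·[A]_T = 2·(2) − 2·(-3) − (2) + 2·(0) = 8
  Θ: 2·[φ]_Θ − 2·[h]_Θ − [ξ_1]_Θ + 2·[A]_Θ = 2·(2) − 2·(-1) − (-2) + 2·(0) = 8
Net dimensions [L⁻¹ T⁸ Θ⁸] ≠ [1] — not dimensionless.

no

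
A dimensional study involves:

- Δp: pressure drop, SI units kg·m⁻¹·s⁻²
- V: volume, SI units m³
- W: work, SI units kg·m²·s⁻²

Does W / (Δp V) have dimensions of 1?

yes

Sum the exponent of each base dimension across the product:
  M: −[Δp]_M − [V]_M + [W]_M = −(1) − (0) + (1) = 0
  L: −[Δp]_L − [V]_L + [W]_L = −(-1) − (3) + (2) = 0
  T: −[Δp]_T − [V]_T + [W]_T = −(-2) − (0) + (-2) = 0
All base exponents vanish — dimensionless.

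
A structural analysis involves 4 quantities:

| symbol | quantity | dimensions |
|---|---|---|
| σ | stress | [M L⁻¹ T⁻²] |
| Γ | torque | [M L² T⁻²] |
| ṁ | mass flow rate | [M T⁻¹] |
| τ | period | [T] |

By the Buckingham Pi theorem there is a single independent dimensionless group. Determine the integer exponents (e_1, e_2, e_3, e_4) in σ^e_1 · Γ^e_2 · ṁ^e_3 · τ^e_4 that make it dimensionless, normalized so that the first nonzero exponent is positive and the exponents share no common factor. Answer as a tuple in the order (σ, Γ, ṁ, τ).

M: e_1·(1) + e_2·(1) + e_3·(1) + e_4·(0) = 0
L: e_1·(-1) + e_2·(2) + e_3·(0) + e_4·(0) = 0
T: e_1·(-2) + e_2·(-2) + e_3·(-1) + e_4·(1) = 0
Solving this homogeneous linear system for the smallest-integer solution (first nonzero entry positive) gives (2, 1, -3, 3).

(2, 1, -3, 3)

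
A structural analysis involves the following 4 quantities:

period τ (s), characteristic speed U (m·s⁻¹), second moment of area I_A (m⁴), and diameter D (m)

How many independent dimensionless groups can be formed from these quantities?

There are 4 variables and 2 base dimensions (L, T).
The dimension matrix has rank 2.
Independent dimensionless groups: 4 − 2 = 2.

2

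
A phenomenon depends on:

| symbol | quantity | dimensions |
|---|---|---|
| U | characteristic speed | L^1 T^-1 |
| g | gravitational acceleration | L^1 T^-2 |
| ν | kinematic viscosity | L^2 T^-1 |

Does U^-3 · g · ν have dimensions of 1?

yes

Sum the exponent of each base dimension across the product:
  L: −3·[U]_L + [g]_L + [ν]_L = −3·(1) + (1) + (2) = 0
  T: −3·[U]_T + [g]_T + [ν]_T = −3·(-1) + (-2) + (-1) = 0
All base exponents vanish — dimensionless.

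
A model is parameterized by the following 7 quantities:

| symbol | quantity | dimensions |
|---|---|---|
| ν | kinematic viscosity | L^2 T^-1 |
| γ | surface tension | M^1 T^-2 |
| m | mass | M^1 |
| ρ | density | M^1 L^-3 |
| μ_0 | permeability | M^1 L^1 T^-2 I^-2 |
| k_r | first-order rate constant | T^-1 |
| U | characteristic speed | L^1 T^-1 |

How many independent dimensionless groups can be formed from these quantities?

There are 7 variables and 4 base dimensions (M, L, T, I).
The dimension matrix has rank 4.
Independent dimensionless groups: 7 − 4 = 3.

3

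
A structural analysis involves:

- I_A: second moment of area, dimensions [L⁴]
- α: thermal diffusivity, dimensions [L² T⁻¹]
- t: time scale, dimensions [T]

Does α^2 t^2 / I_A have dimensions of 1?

Sum the exponent of each base dimension across the product:
  M: −[I_A]_M + 2·[α]_M + 2·[t]_M = −(0) + 2·(0) + 2·(0) = 0
  L: −[I_A]_L + 2·[α]_L + 2·[t]_L = −(4) + 2·(2) + 2·(0) = 0
  T: −[I_A]_T + 2·[α]_T + 2·[t]_T = −(0) + 2·(-1) + 2·(1) = 0
All base exponents vanish — dimensionless.

yes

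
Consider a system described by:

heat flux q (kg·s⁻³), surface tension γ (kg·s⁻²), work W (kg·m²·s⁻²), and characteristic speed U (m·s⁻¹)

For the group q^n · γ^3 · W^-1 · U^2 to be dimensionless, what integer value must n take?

-2

Balance the M exponent: (1)·n from q, plus 3·(1) − (1) + 2·(0) = 2 from the rest, must sum to zero.
n + 2 = 0, so n = -2.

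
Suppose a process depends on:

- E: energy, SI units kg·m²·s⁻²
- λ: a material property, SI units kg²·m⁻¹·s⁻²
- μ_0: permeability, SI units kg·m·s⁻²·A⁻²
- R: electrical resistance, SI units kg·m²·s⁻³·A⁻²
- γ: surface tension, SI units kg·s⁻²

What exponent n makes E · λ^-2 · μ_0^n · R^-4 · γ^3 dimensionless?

Balance the M exponent: (1)·n from μ_0, plus (1) − 2·(2) − 4·(1) + 3·(1) = -4 from the rest, must sum to zero.
n − 4 = 0, so n = 4.

4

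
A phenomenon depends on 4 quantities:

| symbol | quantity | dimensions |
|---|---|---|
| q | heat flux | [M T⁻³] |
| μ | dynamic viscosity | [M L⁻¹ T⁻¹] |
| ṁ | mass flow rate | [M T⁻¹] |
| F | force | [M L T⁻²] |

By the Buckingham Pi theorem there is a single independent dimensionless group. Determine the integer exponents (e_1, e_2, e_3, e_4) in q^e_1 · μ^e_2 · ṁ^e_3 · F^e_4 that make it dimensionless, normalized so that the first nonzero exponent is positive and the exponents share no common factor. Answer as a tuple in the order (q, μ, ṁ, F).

M: e_1·(1) + e_2·(1) + e_3·(1) + e_4·(1) = 0
L: e_1·(0) + e_2·(-1) + e_3·(0) + e_4·(1) = 0
T: e_1·(-3) + e_2·(-1) + e_3·(-1) + e_4·(-2) = 0
Solving this homogeneous linear system for the smallest-integer solution (first nonzero entry positive) gives (1, -2, 3, -2).

(1, -2, 3, -2)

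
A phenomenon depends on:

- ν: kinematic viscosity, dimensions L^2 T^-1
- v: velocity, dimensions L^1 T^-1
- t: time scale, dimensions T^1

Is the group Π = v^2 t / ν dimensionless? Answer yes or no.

yes

Sum the exponent of each base dimension across the product:
  M: −[ν]_M + 2·[v]_M + [t]_M = −(0) + 2·(0) + (0) = 0
  L: −[ν]_L + 2·[v]_L + [t]_L = −(2) + 2·(1) + (0) = 0
  T: −[ν]_T + 2·[v]_T + [t]_T = −(-1) + 2·(-1) + (1) = 0
All base exponents vanish — dimensionless.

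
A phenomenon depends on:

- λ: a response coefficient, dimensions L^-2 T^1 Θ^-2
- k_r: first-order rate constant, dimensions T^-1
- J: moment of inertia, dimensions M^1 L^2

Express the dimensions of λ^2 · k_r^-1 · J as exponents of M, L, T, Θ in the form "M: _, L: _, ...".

Collect each base-dimension exponent across the product:
  M: 2·(0) − (0) + (1) = 1
  L: 2·(-2) − (0) + (2) = -2
  T: 2·(1) − (-1) + (0) = 3
  Θ: 2·(-2) − (0) + (0) = -4
So the dimensions are [M L⁻² T³ Θ⁻⁴].

M: 1, L: -2, T: 3, Θ: -4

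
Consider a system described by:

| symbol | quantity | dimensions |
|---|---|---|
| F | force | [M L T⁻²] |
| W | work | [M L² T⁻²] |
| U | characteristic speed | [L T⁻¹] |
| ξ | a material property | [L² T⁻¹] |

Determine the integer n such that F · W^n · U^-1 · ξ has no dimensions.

-1

Balance the M exponent: (1)·n from W, plus (1) − (0) + (0) = 1 from the rest, must sum to zero.
n + 1 = 0, so n = -1.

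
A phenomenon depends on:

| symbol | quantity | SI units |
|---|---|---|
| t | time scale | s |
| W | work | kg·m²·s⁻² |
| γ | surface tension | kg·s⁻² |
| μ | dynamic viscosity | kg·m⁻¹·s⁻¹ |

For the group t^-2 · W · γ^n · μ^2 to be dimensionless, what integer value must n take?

Balance the M exponent: (1)·n from γ, plus −2·(0) + (1) + 2·(1) = 3 from the rest, must sum to zero.
n + 3 = 0, so n = -3.

-3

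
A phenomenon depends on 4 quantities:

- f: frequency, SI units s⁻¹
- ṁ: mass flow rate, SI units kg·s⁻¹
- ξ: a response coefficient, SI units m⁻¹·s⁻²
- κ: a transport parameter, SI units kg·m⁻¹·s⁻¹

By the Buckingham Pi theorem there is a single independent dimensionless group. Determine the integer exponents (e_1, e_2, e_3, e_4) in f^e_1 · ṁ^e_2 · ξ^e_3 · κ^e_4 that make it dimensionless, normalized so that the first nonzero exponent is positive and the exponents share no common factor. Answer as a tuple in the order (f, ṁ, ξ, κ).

(2, -1, -1, 1)

M: e_1·(0) + e_2·(1) + e_3·(0) + e_4·(1) = 0
L: e_1·(0) + e_2·(0) + e_3·(-1) + e_4·(-1) = 0
T: e_1·(-1) + e_2·(-1) + e_3·(-2) + e_4·(-1) = 0
Solving this homogeneous linear system for the smallest-integer solution (first nonzero entry positive) gives (2, -1, -1, 1).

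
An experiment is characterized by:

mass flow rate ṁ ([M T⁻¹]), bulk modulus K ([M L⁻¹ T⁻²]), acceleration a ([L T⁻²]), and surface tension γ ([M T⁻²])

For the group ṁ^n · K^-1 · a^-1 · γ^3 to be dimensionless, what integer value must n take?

-2

Balance the M exponent: (1)·n from ṁ, plus −(1) − (0) + 3·(1) = 2 from the rest, must sum to zero.
n + 2 = 0, so n = -2.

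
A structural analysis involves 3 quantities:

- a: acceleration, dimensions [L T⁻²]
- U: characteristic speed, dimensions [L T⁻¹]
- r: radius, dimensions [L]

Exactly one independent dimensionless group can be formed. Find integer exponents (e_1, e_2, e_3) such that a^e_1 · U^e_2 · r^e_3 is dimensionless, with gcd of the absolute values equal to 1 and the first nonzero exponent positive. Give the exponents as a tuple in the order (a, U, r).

L: e_1·(1) + e_2·(1) + e_3·(1) = 0
T: e_1·(-2) + e_2·(-1) + e_3·(0) = 0
Solving this homogeneous linear system for the smallest-integer solution (first nonzero entry positive) gives (1, -2, 1).

(1, -2, 1)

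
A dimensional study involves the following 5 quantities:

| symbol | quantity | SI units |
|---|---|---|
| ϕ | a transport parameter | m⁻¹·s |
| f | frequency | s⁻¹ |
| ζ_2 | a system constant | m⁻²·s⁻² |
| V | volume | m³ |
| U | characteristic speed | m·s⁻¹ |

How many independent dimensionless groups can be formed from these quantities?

There are 5 variables and 2 base dimensions (L, T).
The dimension matrix has rank 2.
Independent dimensionless groups: 5 − 2 = 3.

3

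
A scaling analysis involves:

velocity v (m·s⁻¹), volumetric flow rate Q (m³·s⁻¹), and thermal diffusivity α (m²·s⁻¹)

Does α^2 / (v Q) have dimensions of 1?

yes

Sum the exponent of each base dimension across the product:
  L: −[v]_L − [Q]_L + 2·[α]_L = −(1) − (3) + 2·(2) = 0
  T: −[v]_T − [Q]_T + 2·[α]_T = −(-1) − (-1) + 2·(-1) = 0
All base exponents vanish — dimensionless.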